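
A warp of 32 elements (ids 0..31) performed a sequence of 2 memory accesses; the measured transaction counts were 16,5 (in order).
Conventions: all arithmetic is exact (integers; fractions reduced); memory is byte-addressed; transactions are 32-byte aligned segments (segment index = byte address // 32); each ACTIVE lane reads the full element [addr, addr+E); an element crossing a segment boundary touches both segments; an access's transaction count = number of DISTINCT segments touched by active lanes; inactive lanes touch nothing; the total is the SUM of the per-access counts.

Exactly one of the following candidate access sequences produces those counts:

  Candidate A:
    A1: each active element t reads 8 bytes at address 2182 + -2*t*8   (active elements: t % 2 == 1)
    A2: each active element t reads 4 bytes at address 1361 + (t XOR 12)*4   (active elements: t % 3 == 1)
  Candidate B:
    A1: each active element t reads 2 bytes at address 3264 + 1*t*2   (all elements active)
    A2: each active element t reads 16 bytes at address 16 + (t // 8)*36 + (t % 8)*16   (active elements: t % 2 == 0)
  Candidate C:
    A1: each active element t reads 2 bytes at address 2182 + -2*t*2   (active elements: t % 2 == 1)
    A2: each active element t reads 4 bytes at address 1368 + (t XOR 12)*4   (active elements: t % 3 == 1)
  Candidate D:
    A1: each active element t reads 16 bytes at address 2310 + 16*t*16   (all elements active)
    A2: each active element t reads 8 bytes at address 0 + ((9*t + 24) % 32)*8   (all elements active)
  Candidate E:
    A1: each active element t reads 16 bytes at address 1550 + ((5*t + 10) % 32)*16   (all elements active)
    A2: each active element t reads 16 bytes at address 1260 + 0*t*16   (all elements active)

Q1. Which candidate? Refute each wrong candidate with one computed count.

B: A1 gives 2 transactions, not 16
C: A1 gives 5 transactions, not 16
D: A1 gives 32 transactions, not 16
E: A1 gives 17 transactions, not 16
A: all counts match (16,5)

Answer: A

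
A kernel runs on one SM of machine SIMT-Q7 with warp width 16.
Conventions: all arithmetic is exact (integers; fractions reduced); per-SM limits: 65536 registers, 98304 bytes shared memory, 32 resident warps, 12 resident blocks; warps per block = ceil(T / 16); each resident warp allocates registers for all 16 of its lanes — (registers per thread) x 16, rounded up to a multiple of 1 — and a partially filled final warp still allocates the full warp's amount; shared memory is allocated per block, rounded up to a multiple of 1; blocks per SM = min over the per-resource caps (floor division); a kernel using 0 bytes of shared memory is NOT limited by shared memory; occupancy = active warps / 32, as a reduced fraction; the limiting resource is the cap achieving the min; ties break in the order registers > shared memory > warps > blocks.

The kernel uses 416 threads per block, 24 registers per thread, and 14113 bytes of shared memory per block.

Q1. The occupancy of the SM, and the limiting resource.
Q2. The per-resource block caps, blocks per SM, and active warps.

Answer: occupancy 13/16, limited by warps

registers: 6 blocks
shared memory: 6 blocks
warps: 1 block
blocks: 12 blocks

Answer: 1 block, 26 active warps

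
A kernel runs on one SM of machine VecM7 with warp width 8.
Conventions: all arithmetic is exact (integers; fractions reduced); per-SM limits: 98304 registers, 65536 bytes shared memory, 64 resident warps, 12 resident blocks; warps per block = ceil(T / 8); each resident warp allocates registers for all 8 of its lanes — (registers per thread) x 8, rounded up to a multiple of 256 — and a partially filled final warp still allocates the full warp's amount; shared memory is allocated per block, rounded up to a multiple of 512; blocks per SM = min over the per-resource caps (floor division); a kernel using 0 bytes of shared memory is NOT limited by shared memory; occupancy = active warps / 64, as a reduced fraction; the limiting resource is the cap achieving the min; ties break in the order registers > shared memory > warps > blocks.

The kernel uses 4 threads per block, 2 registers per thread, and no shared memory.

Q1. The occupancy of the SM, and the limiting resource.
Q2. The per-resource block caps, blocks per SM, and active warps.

Answer: occupancy 3/16, limited by blocks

registers: 384 blocks
shared memory: no limit (kernel uses none)
warps: 64 blocks
blocks: 12 blocks

Answer: 12 blocks, 12 active warps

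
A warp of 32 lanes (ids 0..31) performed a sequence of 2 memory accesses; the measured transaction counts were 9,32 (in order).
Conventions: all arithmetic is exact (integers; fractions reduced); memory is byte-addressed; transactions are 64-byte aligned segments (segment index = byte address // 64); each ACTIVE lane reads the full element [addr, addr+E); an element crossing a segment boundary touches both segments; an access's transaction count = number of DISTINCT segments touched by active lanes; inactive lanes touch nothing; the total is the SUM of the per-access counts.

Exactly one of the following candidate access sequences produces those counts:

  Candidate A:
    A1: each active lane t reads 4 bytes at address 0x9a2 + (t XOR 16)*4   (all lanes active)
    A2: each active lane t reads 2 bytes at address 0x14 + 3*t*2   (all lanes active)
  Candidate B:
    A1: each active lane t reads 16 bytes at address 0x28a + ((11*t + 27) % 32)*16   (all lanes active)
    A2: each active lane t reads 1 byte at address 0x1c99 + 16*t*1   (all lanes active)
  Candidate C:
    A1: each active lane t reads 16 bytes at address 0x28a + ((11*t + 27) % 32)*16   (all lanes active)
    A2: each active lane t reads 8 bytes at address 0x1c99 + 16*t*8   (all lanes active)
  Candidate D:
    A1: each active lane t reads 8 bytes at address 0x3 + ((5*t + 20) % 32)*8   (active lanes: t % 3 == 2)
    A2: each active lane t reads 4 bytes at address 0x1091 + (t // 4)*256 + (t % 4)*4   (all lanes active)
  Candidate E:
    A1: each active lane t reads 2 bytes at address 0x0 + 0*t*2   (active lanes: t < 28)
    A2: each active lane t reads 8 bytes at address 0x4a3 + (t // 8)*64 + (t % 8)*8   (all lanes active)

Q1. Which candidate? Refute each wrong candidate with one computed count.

A: A1 gives 3 transactions, not 9
B: A2 gives 9 transactions, not 32
D: A1 gives 4 transactions, not 9
E: A1 gives 1 transaction, not 9
C: all counts match (9,32)

Answer: C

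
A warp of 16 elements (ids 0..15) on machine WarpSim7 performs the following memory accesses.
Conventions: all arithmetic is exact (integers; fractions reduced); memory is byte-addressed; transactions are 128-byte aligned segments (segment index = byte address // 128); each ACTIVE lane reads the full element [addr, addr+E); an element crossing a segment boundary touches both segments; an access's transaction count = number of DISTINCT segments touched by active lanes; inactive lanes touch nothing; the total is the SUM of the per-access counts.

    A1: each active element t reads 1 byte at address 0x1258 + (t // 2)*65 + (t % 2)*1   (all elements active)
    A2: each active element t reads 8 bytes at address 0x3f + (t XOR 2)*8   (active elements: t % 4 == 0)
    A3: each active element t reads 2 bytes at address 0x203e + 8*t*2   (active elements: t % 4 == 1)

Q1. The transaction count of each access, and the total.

A1: 5 transactions
A2: 2 transactions
A3: 3 transactions

Answer: 5,2,3; total 10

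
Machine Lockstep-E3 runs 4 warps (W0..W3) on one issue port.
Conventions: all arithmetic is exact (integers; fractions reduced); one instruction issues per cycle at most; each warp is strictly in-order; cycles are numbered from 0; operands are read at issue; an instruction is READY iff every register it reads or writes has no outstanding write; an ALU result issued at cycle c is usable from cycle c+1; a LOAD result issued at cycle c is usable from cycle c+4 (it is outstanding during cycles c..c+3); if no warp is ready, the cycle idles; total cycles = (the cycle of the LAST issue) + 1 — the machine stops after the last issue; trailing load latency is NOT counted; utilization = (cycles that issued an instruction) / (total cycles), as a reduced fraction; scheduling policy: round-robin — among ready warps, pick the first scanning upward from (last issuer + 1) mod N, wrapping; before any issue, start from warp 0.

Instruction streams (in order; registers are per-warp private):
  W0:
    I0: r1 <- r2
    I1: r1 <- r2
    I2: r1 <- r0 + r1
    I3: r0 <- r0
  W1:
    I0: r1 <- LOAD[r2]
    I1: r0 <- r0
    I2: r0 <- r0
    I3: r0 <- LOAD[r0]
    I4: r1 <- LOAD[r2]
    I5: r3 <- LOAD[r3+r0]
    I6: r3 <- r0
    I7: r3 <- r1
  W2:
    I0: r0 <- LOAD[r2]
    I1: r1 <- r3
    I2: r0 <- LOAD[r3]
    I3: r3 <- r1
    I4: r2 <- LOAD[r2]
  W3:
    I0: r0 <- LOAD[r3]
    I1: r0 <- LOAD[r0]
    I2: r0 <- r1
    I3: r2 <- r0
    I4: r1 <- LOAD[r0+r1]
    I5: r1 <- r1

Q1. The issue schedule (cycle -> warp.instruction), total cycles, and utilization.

cycle 0: W0.I0
cycle 1: W1.I0
cycle 2: W2.I0
cycle 3: W3.I0
cycle 4: W0.I1
cycle 5: W1.I1
cycle 6: W2.I1
cycle 7: W3.I1
cycle 8: W0.I2
cycle 9: W1.I2
cycle 10: W2.I2
cycle 11: W3.I2
cycle 12: W0.I3
cycle 13: W1.I3
cycle 14: W2.I3
cycle 15: W3.I3
cycle 16: W1.I4
cycle 17: W2.I4
cycle 18: W3.I4
cycle 19: W1.I5
cycle 20: idle
cycle 21: idle
cycle 22: W3.I5
cycle 23: W1.I6
cycle 24: W1.I7

Answer: 25 cycles, utilization 23/25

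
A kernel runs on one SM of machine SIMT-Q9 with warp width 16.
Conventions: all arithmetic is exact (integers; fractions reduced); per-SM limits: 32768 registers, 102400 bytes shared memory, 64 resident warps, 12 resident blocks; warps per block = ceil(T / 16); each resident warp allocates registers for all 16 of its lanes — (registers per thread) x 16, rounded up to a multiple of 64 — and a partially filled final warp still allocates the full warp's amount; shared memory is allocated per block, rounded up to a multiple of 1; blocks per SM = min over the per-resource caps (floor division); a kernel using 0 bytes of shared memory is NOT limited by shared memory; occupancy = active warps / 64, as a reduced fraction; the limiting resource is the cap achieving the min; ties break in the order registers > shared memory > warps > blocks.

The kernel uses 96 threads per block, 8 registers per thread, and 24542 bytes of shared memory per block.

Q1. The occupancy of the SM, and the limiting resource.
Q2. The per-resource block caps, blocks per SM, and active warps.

Answer: occupancy 3/8, limited by shared memory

registers: 42 blocks
shared memory: 4 blocks
warps: 10 blocks
blocks: 12 blocks

Answer: 4 blocks, 24 active warps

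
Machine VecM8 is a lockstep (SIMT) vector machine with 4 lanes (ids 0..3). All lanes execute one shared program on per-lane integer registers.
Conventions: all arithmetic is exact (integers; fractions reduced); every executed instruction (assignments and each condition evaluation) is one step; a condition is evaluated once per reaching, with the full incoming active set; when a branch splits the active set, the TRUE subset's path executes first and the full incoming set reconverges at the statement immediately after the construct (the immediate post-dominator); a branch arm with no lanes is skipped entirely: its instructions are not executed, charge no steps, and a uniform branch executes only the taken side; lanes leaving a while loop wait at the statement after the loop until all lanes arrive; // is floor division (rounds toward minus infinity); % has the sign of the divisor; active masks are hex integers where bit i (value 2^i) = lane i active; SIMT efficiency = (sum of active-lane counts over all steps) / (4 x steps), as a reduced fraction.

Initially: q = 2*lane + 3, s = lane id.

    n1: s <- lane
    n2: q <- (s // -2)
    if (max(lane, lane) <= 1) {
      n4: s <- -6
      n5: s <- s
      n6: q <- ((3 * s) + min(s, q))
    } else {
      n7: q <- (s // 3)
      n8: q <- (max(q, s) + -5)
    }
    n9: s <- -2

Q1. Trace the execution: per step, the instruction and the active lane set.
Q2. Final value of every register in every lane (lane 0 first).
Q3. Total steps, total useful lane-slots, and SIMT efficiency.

step 0: s <- lane                    0xf
step 1: q <- (s // -2)               0xf
step 2: eval (max(lane, lane) <= 1)  0xf
step 3: s <- -6                      0x3
step 4: s <- s                       0x3
step 5: q <- ((3 * s) + min(s, q))   0x3
step 6: q <- (s // 3)                0xc
step 7: q <- (max(q, s) + -5)        0xc
step 8: s <- -2                      0xf

Answer: 9 steps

q: -24,-24,-3,-2
s: -2,-2,-2,-2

steps = 9; useful = 26; efficiency = 26/36 = 13/18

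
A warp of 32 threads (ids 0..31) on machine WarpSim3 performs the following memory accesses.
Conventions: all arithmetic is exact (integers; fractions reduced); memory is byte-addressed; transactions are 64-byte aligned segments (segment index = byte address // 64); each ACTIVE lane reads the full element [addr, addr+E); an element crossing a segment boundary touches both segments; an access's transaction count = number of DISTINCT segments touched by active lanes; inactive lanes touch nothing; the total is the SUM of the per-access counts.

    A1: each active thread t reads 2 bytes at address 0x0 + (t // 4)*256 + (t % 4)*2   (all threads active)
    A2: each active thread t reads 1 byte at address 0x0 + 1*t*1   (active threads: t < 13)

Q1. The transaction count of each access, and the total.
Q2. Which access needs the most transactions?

A1: 8 transactions
A2: 1 transaction

Answer: 8,1; total 9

Answer: A1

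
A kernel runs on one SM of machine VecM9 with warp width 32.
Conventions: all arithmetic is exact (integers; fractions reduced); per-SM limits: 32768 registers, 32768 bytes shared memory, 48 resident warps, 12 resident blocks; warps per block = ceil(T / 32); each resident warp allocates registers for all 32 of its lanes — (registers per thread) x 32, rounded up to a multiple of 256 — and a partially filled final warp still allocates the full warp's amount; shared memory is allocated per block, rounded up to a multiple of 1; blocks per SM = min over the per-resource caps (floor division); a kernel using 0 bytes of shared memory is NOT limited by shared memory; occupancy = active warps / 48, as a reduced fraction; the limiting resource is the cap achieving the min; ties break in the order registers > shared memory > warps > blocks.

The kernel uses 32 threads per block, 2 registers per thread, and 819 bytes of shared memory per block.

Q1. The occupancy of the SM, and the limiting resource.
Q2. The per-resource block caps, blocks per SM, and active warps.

Answer: occupancy 1/4, limited by blocks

registers: 128 blocks
shared memory: 40 blocks
warps: 48 blocks
blocks: 12 blocks

Answer: 12 blocks, 12 active warps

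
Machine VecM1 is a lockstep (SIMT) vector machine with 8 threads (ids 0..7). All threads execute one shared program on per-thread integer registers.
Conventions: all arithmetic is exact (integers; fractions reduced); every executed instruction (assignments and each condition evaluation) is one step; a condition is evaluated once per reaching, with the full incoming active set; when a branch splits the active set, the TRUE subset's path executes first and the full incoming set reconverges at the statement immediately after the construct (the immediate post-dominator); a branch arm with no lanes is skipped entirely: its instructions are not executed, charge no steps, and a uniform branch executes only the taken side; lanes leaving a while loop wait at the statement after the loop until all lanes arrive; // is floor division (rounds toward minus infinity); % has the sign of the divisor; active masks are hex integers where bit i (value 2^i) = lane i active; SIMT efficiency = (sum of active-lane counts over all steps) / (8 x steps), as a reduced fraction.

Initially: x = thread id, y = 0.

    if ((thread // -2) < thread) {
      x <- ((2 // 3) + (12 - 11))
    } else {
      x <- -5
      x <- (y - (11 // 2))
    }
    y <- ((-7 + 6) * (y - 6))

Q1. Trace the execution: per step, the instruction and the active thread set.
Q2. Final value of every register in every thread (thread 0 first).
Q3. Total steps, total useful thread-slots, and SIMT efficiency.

step 0: eval ((thread // -2) < thread) 0xff
step 1: x <- ((2 // 3) + (12 - 11))  0xfe
step 2: x <- -5                      0x01
step 3: x <- (y - (11 // 2))         0x01
step 4: y <- ((-7 + 6) * (y - 6))    0xff

Answer: 5 steps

x: -5,1,1,1,1,1,1,1
y: 6,6,6,6,6,6,6,6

steps = 5; useful = 25; efficiency = 25/40 = 5/8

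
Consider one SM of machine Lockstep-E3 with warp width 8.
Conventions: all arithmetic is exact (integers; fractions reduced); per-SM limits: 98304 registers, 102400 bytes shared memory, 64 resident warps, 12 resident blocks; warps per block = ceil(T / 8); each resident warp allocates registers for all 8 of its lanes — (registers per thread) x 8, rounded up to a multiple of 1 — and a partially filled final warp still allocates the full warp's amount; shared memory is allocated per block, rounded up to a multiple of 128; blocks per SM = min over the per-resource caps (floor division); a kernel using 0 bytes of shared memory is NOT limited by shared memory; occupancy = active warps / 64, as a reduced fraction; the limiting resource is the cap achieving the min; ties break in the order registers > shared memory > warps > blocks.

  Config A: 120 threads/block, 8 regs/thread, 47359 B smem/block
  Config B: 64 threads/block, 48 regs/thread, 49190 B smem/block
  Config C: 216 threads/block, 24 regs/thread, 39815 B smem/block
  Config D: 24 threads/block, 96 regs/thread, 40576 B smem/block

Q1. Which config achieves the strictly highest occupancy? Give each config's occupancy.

occupancies: A 15/32, B 1/4, C 27/32, D 3/32

Answer: C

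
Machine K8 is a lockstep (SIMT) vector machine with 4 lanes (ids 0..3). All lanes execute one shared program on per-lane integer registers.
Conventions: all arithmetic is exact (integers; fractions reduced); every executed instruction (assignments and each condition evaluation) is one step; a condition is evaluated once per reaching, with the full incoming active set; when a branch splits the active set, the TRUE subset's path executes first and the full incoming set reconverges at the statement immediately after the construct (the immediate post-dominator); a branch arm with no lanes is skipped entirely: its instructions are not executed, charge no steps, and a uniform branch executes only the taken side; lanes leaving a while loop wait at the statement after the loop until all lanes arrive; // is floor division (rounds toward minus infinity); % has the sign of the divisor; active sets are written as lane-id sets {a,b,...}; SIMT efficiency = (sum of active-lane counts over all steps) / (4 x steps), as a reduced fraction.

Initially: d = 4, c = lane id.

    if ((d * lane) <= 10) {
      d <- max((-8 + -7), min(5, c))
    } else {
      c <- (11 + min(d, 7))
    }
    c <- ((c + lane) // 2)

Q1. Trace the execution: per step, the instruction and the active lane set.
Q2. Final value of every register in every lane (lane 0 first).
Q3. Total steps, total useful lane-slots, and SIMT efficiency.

step 0: eval ((d * lane) <= 10)      {0,1,2,3}
step 1: d <- max((-8 + -7), min(5, c)) {0,1,2}
step 2: c <- (11 + min(d, 7))        {3}
step 3: c <- ((c + lane) // 2)       {0,1,2,3}

Answer: 4 steps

d: 0,1,2,4
c: 0,1,2,9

steps = 4; useful = 12; efficiency = 12/16 = 3/4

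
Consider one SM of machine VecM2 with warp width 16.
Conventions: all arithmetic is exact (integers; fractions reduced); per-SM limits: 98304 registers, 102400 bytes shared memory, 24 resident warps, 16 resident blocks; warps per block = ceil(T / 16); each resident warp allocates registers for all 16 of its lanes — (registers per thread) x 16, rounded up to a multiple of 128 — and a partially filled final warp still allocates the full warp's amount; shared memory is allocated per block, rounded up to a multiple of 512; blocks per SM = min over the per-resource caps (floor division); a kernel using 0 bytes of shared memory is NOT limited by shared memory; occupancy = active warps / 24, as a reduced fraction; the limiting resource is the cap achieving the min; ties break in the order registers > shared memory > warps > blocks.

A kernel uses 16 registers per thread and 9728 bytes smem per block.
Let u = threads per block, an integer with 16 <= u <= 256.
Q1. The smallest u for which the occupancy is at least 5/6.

Answer: u = 17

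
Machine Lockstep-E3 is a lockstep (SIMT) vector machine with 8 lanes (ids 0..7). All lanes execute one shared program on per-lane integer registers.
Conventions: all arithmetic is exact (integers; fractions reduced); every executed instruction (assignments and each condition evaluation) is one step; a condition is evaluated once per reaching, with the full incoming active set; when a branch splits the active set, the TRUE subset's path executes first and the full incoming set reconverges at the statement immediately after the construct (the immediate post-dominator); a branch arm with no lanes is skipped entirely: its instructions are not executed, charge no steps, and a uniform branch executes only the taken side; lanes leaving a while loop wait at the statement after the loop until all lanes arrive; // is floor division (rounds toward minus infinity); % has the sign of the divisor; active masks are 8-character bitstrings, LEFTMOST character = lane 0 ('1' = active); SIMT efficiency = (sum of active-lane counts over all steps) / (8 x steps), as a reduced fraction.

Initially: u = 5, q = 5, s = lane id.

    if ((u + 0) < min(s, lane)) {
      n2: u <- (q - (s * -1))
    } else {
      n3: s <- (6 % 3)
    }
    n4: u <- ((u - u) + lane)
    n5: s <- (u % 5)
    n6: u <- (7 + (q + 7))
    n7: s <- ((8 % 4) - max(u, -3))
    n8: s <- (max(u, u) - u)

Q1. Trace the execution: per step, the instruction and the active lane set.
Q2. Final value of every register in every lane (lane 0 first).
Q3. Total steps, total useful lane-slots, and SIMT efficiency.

step 0: eval ((u + 0) < min(s, lane)) 11111111
step 1: u <- (q - (s * -1))          00000011
step 2: s <- (6 % 3)                 11111100
step 3: u <- ((u - u) + lane)        11111111
step 4: s <- (u % 5)                 11111111
step 5: u <- (7 + (q + 7))           11111111
step 6: s <- ((8 % 4) - max(u, -3))  11111111
step 7: s <- (max(u, u) - u)         11111111

Answer: 8 steps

u: 19,19,19,19,19,19,19,19
q: 5,5,5,5,5,5,5,5
s: 0,0,0,0,0,0,0,0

steps = 8; useful = 56; efficiency = 56/64 = 7/8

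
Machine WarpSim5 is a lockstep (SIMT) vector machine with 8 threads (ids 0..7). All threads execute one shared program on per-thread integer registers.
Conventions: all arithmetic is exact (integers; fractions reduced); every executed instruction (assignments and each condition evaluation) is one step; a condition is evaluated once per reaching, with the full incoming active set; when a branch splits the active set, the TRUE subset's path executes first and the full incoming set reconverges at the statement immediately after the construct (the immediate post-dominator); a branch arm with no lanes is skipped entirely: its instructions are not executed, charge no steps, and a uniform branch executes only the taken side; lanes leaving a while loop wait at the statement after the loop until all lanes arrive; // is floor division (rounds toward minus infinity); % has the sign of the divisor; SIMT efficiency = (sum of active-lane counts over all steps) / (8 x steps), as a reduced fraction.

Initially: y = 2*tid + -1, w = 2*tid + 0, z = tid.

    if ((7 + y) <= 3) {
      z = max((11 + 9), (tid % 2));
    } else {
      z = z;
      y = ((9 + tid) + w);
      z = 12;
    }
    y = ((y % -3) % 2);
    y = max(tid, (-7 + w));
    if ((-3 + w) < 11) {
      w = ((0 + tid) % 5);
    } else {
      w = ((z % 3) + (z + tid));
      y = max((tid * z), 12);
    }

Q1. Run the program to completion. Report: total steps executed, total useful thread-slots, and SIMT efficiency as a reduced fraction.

Answer: 10 steps, 65 useful, 13/16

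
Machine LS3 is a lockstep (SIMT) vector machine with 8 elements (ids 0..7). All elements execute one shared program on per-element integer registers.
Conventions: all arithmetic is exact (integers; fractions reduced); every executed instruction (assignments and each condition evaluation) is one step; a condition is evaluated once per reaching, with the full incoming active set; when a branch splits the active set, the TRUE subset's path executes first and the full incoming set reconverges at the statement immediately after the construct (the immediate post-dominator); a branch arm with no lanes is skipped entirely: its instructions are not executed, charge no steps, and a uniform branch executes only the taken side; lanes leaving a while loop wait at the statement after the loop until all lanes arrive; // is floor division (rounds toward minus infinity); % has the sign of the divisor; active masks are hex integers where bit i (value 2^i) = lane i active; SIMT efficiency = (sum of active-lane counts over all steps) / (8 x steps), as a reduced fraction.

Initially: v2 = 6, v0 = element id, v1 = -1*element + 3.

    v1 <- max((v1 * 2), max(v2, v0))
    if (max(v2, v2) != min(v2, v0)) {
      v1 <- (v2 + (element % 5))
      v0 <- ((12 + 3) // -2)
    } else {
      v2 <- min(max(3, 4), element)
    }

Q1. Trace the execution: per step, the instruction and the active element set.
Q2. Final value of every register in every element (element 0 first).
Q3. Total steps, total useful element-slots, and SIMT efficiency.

step 0: v1 <- max((v1 * 2), max(v2, v0)) 0xff
step 1: eval (max(v2, v2) != min(v2, v0)) 0xff
step 2: v1 <- (v2 + (element % 5))   0x3f
step 3: v0 <- ((12 + 3) // -2)       0x3f
step 4: v2 <- min(max(3, 4), element) 0xc0

Answer: 5 steps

v2: 6,6,6,6,6,6,4,4
v0: -8,-8,-8,-8,-8,-8,6,7
v1: 6,7,8,9,10,6,6,7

steps = 5; useful = 30; efficiency = 30/40 = 3/4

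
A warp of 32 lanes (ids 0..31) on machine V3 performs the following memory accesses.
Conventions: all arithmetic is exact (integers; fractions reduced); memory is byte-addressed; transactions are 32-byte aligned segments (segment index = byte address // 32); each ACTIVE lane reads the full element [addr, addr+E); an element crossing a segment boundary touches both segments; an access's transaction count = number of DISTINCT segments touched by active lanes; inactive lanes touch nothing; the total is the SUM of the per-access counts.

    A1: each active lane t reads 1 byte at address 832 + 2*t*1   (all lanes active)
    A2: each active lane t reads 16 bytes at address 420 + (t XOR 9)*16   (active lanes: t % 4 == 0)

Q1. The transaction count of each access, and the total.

A1: 2 transactions
A2: 16 transactions

Answer: 2,16; total 18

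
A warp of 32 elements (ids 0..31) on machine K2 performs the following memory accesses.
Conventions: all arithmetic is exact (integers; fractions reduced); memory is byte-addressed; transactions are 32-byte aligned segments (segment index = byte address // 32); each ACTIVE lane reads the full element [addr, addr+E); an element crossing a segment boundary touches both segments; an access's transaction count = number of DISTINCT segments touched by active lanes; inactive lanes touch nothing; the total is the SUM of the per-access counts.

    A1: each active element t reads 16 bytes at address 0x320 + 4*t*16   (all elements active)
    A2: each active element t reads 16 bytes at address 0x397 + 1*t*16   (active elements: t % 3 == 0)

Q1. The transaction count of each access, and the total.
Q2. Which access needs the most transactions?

A1: 32 transactions
A2: 17 transactions

Answer: 32,17; total 49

Answer: A1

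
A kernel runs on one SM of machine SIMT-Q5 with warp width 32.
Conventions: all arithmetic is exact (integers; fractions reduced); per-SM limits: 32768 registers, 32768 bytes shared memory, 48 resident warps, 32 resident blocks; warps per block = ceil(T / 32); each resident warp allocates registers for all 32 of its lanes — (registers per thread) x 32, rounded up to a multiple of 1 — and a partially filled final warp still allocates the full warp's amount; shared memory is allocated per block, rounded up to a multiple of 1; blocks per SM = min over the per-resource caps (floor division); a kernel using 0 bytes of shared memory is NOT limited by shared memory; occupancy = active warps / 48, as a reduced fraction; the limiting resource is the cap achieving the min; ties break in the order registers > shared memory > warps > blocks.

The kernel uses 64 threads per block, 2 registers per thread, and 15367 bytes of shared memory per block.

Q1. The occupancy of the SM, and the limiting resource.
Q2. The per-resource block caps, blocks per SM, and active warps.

Answer: occupancy 1/12, limited by shared memory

registers: 256 blocks
shared memory: 2 blocks
warps: 24 blocks
blocks: 32 blocks

Answer: 2 blocks, 4 active warps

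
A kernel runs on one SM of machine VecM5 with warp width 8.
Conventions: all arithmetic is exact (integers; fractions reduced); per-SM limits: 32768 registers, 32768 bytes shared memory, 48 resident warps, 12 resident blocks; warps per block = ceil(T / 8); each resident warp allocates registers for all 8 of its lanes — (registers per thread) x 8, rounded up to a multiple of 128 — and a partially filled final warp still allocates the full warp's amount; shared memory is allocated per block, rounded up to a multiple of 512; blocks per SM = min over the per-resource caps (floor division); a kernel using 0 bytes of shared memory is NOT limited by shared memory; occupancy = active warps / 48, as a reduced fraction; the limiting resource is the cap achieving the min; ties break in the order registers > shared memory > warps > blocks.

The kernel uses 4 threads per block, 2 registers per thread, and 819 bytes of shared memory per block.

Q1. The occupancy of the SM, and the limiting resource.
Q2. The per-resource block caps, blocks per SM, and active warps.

Answer: occupancy 1/4, limited by blocks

registers: 256 blocks
shared memory: 32 blocks
warps: 48 blocks
blocks: 12 blocks

Answer: 12 blocks, 12 active warps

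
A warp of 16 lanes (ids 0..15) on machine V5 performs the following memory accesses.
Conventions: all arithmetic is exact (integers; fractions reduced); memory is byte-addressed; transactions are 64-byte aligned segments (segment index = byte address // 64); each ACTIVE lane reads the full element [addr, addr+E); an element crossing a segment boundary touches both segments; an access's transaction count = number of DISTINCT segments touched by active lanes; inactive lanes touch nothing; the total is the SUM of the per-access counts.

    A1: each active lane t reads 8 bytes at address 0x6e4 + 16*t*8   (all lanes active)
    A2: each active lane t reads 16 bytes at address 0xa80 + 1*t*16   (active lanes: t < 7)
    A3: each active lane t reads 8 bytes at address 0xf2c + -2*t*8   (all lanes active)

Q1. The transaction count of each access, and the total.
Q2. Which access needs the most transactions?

A1: 16 transactions
A2: 2 transactions
A3: 5 transactions

Answer: 16,2,5; total 23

Answer: A1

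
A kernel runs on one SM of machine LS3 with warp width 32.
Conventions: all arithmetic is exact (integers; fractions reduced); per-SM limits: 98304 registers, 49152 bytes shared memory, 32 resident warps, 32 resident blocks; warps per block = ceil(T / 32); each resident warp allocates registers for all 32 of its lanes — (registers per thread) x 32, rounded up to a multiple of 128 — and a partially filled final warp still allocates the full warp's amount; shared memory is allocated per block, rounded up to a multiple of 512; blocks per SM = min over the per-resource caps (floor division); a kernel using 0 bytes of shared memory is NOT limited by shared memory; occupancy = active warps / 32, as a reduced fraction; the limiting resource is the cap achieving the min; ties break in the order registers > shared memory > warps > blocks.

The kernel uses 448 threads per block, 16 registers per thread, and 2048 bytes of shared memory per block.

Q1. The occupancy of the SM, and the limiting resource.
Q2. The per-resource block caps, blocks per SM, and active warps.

Answer: occupancy 7/8, limited by warps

registers: 13 blocks
shared memory: 24 blocks
warps: 2 blocks
blocks: 32 blocks

Answer: 2 blocks, 28 active warps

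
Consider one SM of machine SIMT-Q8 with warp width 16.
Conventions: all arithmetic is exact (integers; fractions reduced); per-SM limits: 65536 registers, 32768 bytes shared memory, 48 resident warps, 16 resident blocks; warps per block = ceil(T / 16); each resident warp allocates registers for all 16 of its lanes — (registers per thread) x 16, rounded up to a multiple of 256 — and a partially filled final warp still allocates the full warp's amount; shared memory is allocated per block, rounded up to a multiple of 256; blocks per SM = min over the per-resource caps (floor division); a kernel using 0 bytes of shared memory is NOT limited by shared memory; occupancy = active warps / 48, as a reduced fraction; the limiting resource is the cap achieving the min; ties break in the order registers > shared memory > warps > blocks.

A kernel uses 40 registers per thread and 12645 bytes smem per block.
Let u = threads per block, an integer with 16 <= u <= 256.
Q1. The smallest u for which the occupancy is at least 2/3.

Answer: u = 241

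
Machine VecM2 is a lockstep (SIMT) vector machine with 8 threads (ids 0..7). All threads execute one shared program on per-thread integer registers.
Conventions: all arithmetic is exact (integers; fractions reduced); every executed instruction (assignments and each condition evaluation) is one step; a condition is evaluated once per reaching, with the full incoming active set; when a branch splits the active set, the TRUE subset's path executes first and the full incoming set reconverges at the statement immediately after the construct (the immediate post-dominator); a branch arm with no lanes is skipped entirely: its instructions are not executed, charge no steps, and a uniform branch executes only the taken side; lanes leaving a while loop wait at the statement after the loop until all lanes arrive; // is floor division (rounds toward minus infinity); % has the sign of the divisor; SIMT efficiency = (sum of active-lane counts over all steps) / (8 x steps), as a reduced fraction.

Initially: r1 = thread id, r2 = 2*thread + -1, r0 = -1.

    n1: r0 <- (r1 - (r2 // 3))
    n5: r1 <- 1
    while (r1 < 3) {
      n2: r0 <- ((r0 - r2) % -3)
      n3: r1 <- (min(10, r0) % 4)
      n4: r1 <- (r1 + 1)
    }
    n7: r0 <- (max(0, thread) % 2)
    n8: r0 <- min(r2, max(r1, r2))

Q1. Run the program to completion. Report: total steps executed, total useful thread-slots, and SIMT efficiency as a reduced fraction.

Answer: 13 steps, 80 useful, 10/13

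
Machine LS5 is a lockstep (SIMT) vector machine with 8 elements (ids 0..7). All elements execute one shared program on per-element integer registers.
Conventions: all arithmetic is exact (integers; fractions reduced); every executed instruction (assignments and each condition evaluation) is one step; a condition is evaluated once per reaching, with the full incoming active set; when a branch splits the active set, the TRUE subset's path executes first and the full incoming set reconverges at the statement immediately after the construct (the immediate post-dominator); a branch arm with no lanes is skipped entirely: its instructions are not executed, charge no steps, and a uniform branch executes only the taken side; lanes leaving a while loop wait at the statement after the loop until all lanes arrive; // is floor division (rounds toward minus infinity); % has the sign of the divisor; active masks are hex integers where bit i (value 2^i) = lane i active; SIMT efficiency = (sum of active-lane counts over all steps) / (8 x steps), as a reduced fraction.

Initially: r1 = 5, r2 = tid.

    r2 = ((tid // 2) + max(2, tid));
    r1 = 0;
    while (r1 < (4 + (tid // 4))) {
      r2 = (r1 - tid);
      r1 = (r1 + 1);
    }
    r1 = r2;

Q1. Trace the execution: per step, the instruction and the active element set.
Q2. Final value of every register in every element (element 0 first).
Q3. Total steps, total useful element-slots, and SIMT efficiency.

step 0: r2 <- ((tid // 2) + max(2, tid)) 0xff
step 1: r1 <- 0                      0xff
step 2: eval (r1 < (4 + (tid // 4))) 0xff
step 3: r2 <- (r1 - tid)             0xff
step 4: r1 <- (r1 + 1)               0xff
step 5: eval (r1 < (4 + (tid // 4))) 0xff
step 6: r2 <- (r1 - tid)             0xff
step 7: r1 <- (r1 + 1)               0xff
step 8: eval (r1 < (4 + (tid // 4))) 0xff
step 9: r2 <- (r1 - tid)             0xff
step 10: r1 <- (r1 + 1)               0xff
step 11: eval (r1 < (4 + (tid // 4))) 0xff
step 12: r2 <- (r1 - tid)             0xff
step 13: r1 <- (r1 + 1)               0xff
step 14: eval (r1 < (4 + (tid // 4))) 0xff
step 15: r2 <- (r1 - tid)             0xf0
step 16: r1 <- (r1 + 1)               0xf0
step 17: eval (r1 < (4 + (tid // 4))) 0xf0
step 18: r1 <- r2                     0xff

Answer: 19 steps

r1: 3,2,1,0,0,-1,-2,-3
r2: 3,2,1,0,0,-1,-2,-3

steps = 19; useful = 140; efficiency = 140/152 = 35/38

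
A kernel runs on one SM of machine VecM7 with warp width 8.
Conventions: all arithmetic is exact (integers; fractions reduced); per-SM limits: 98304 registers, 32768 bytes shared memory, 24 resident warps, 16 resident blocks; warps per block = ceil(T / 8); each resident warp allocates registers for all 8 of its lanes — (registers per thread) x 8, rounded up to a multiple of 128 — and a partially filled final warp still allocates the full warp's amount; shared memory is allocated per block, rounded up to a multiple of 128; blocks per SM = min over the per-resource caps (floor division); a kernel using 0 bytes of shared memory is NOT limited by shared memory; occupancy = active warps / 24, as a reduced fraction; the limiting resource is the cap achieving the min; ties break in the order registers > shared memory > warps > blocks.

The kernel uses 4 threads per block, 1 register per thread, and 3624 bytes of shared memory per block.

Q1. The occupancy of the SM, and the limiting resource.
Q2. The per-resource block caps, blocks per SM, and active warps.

Answer: occupancy 1/3, limited by shared memory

registers: 768 blocks
shared memory: 8 blocks
warps: 24 blocks
blocks: 16 blocks

Answer: 8 blocks, 8 active warps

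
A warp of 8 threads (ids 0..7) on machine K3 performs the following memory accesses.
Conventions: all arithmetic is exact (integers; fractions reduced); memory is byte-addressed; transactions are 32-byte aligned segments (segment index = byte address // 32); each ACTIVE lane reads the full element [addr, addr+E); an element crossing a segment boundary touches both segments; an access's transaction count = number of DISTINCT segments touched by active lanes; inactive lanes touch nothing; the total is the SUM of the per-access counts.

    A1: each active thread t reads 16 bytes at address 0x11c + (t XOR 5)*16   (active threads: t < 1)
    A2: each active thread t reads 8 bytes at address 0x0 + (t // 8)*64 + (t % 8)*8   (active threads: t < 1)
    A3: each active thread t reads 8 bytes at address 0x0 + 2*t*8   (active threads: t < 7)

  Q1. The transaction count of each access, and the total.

A1: 1 transaction
A2: 1 transaction
A3: 4 transactions

Answer: 1,1,4; total 6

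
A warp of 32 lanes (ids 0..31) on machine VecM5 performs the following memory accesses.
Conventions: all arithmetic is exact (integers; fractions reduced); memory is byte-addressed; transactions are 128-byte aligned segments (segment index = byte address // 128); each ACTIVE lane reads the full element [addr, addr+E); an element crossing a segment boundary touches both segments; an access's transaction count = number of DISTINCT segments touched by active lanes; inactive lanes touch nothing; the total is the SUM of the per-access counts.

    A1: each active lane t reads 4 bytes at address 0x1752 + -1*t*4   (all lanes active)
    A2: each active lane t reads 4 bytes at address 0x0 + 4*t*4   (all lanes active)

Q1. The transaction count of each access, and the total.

A1: 2 transactions
A2: 4 transactions

Answer: 2,4; total 6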